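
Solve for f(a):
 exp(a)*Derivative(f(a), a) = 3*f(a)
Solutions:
 f(a) = C1*exp(-3*exp(-a))


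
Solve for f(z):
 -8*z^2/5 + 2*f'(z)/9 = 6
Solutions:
 f(z) = C1 + 12*z^3/5 + 27*z


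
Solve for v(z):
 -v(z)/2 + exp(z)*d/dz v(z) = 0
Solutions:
 v(z) = C1*exp(-exp(-z)/2)


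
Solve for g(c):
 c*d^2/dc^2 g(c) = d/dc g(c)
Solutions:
 g(c) = C1 + C2*c^2


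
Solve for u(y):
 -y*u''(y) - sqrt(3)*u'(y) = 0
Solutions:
 u(y) = C1 + C2*y^(1 - sqrt(3))


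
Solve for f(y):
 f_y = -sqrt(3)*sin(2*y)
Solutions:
 f(y) = C1 + sqrt(3)*cos(2*y)/2


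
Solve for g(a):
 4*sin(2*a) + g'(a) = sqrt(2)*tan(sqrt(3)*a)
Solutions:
 g(a) = C1 - sqrt(6)*log(cos(sqrt(3)*a))/3 + 2*cos(2*a)


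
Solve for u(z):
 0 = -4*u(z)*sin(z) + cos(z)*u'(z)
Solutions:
 u(z) = C1/cos(z)^4


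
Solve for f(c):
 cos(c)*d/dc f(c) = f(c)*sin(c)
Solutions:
 f(c) = C1/cos(c)


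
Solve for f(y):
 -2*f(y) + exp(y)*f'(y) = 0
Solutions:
 f(y) = C1*exp(-2*exp(-y))


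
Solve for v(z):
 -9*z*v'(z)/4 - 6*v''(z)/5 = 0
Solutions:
 v(z) = C1 + C2*erf(sqrt(15)*z/4)


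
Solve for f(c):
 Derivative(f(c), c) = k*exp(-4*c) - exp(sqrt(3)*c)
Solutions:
 f(c) = C1 - k*exp(-4*c)/4 - sqrt(3)*exp(sqrt(3)*c)/3


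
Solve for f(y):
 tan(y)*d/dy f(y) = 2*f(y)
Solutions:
 f(y) = C1*sin(y)^2


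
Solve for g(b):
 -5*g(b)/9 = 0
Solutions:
 g(b) = 0


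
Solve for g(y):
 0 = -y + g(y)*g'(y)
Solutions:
 g(y) = -sqrt(C1 + y^2)
 g(y) = sqrt(C1 + y^2)


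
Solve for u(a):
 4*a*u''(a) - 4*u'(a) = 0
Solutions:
 u(a) = C1 + C2*a^2


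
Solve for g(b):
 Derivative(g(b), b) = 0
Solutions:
 g(b) = C1


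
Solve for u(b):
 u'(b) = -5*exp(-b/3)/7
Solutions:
 u(b) = C1 + 15*exp(-b/3)/7


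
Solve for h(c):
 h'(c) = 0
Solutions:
 h(c) = C1


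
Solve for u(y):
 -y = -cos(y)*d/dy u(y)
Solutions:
 u(y) = C1 + Integral(y/cos(y), y)


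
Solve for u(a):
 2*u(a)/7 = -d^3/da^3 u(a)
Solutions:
 u(a) = C3*exp(-2^(1/3)*7^(2/3)*a/7) + (C1*sin(2^(1/3)*sqrt(3)*7^(2/3)*a/14) + C2*cos(2^(1/3)*sqrt(3)*7^(2/3)*a/14))*exp(2^(1/3)*7^(2/3)*a/14)


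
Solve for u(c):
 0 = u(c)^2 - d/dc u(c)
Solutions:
 u(c) = -1/(C1 + c)


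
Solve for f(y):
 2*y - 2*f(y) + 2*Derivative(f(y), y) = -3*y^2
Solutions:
 f(y) = C1*exp(y) + 3*y^2/2 + 4*y + 4


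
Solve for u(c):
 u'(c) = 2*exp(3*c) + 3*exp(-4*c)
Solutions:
 u(c) = C1 + 2*exp(3*c)/3 - 3*exp(-4*c)/4


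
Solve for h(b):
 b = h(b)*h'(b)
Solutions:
 h(b) = -sqrt(C1 + b^2)
 h(b) = sqrt(C1 + b^2)


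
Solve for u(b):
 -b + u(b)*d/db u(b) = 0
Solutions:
 u(b) = -sqrt(C1 + b^2)
 u(b) = sqrt(C1 + b^2)


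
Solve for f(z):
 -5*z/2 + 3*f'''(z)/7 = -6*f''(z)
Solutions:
 f(z) = C1 + C2*z + C3*exp(-14*z) + 5*z^3/72 - 5*z^2/336


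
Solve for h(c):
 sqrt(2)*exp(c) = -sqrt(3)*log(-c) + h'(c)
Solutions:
 h(c) = C1 + sqrt(3)*c*log(-c) - sqrt(3)*c + sqrt(2)*exp(c)


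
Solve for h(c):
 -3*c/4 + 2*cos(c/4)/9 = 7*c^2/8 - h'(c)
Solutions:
 h(c) = C1 + 7*c^3/24 + 3*c^2/8 - 8*sin(c/4)/9


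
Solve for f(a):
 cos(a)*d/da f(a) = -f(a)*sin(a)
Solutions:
 f(a) = C1*cos(a)


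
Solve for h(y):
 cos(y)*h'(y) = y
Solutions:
 h(y) = C1 + Integral(y/cos(y), y)


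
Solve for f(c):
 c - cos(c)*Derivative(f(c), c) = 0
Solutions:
 f(c) = C1 + Integral(c/cos(c), c)


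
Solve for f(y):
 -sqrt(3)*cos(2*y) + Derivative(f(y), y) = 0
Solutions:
 f(y) = C1 + sqrt(3)*sin(2*y)/2


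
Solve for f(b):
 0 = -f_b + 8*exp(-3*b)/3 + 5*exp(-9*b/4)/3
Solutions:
 f(b) = C1 - 8*exp(-3*b)/9 - 20*exp(-9*b/4)/27


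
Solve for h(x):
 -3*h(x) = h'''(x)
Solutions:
 h(x) = C3*exp(-3^(1/3)*x) + (C1*sin(3^(5/6)*x/2) + C2*cos(3^(5/6)*x/2))*exp(3^(1/3)*x/2)


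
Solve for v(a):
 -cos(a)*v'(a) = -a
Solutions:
 v(a) = C1 + Integral(a/cos(a), a)


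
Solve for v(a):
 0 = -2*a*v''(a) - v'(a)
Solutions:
 v(a) = C1 + C2*sqrt(a)


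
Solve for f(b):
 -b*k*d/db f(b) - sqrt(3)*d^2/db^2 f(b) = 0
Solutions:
 f(b) = Piecewise((-sqrt(2)*3^(1/4)*sqrt(pi)*C1*erf(sqrt(2)*3^(3/4)*b*sqrt(k)/6)/(2*sqrt(k)) - C2, (k > 0) | (k < 0)), (-C1*b - C2, True))


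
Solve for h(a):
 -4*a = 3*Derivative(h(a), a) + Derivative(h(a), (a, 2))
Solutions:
 h(a) = C1 + C2*exp(-3*a) - 2*a^2/3 + 4*a/9


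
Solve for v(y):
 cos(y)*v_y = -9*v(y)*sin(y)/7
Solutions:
 v(y) = C1*cos(y)^(9/7)


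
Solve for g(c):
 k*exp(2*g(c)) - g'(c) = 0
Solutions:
 g(c) = log(-sqrt(-1/(C1 + c*k))) - log(2)/2
 g(c) = log(-1/(C1 + c*k))/2 - log(2)/2


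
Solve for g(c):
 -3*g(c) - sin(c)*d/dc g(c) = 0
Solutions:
 g(c) = C1*(cos(c) + 1)^(3/2)/(cos(c) - 1)^(3/2)


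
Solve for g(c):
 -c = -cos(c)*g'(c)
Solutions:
 g(c) = C1 + Integral(c/cos(c), c)


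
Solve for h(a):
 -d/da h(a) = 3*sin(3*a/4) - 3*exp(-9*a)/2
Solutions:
 h(a) = C1 + 4*cos(3*a/4) - exp(-9*a)/6


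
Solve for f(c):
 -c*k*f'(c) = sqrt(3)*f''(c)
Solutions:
 f(c) = Piecewise((-sqrt(2)*3^(1/4)*sqrt(pi)*C1*erf(sqrt(2)*3^(3/4)*c*sqrt(k)/6)/(2*sqrt(k)) - C2, (k > 0) | (k < 0)), (-C1*c - C2, True))


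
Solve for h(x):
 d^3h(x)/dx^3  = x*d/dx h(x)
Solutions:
 h(x) = C1 + Integral(C2*airyai(x) + C3*airybi(x), x)


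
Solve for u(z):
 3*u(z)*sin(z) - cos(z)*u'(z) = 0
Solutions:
 u(z) = C1/cos(z)^3


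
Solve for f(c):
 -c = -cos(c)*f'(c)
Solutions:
 f(c) = C1 + Integral(c/cos(c), c)


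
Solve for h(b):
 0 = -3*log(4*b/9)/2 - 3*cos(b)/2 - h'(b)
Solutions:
 h(b) = C1 - 3*b*log(b)/2 - 3*b*log(2) + 3*b/2 + 3*b*log(3) - 3*sin(b)/2


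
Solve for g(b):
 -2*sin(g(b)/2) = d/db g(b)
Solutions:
 g(b) = -2*acos((-C1 - exp(2*b))/(C1 - exp(2*b))) + 4*pi
 g(b) = 2*acos((-C1 - exp(2*b))/(C1 - exp(2*b)))


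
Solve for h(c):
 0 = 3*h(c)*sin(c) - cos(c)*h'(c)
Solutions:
 h(c) = C1/cos(c)^3


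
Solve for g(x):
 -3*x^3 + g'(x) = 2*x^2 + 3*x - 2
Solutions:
 g(x) = C1 + 3*x^4/4 + 2*x^3/3 + 3*x^2/2 - 2*x


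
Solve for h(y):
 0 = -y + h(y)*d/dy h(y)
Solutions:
 h(y) = -sqrt(C1 + y^2)
 h(y) = sqrt(C1 + y^2)


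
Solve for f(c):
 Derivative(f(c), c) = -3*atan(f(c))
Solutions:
 Integral(1/atan(_y), (_y, f(c))) = C1 - 3*c


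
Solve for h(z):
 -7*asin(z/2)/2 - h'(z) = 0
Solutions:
 h(z) = C1 - 7*z*asin(z/2)/2 - 7*sqrt(4 - z^2)/2


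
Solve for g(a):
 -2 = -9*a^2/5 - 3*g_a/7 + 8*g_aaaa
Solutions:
 g(a) = C1 + C4*exp(3^(1/3)*7^(2/3)*a/14) - 7*a^3/5 + 14*a/3 + (C2*sin(3^(5/6)*7^(2/3)*a/28) + C3*cos(3^(5/6)*7^(2/3)*a/28))*exp(-3^(1/3)*7^(2/3)*a/28)


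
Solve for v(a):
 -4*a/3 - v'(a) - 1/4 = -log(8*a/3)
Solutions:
 v(a) = C1 - 2*a^2/3 + a*log(a) - 5*a/4 + a*log(8/3)


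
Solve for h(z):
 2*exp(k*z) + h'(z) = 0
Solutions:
 h(z) = C1 - 2*exp(k*z)/k


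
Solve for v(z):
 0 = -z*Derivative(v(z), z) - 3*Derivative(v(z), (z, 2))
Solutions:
 v(z) = C1 + C2*erf(sqrt(6)*z/6)


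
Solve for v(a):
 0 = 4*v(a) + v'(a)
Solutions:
 v(a) = C1*exp(-4*a)


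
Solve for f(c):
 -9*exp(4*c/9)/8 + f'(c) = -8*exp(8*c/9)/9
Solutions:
 f(c) = C1 + 81*exp(4*c/9)/32 - exp(c)^(8/9)


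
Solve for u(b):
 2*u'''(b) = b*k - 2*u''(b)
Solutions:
 u(b) = C1 + C2*b + C3*exp(-b) + b^3*k/12 - b^2*k/4


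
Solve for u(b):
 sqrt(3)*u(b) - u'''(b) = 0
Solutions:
 u(b) = C3*exp(3^(1/6)*b) + (C1*sin(3^(2/3)*b/2) + C2*cos(3^(2/3)*b/2))*exp(-3^(1/6)*b/2)


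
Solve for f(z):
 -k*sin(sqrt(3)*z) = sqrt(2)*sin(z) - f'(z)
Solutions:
 f(z) = C1 - sqrt(3)*k*cos(sqrt(3)*z)/3 - sqrt(2)*cos(z)


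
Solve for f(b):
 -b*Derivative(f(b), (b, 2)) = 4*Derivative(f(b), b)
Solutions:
 f(b) = C1 + C2/b^3


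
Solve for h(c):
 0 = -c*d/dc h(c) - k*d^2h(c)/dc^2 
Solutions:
 h(c) = C1 + C2*sqrt(k)*erf(sqrt(2)*c*sqrt(1/k)/2)


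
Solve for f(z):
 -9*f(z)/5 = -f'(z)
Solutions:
 f(z) = C1*exp(9*z/5)


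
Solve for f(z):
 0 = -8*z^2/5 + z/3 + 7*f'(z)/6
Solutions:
 f(z) = C1 + 16*z^3/35 - z^2/7


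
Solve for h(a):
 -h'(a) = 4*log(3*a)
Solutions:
 h(a) = C1 - 4*a*log(a) - a*log(81) + 4*a


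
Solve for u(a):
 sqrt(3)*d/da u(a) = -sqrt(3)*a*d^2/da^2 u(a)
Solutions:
 u(a) = C1 + C2*log(a)


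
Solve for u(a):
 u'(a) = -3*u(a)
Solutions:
 u(a) = C1*exp(-3*a)


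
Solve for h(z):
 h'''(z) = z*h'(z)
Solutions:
 h(z) = C1 + Integral(C2*airyai(z) + C3*airybi(z), z)


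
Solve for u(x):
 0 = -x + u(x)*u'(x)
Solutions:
 u(x) = -sqrt(C1 + x^2)
 u(x) = sqrt(C1 + x^2)


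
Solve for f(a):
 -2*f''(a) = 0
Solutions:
 f(a) = C1 + C2*a


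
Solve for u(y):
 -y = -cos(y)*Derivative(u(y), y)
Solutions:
 u(y) = C1 + Integral(y/cos(y), y)


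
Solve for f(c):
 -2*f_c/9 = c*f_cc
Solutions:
 f(c) = C1 + C2*c^(7/9)


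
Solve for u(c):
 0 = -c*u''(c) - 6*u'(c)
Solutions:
 u(c) = C1 + C2/c^5


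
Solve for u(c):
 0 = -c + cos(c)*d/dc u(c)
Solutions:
 u(c) = C1 + Integral(c/cos(c), c)


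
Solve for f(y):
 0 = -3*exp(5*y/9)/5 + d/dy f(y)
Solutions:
 f(y) = C1 + 27*exp(5*y/9)/25


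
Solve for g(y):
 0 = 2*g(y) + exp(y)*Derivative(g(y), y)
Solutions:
 g(y) = C1*exp(2*exp(-y))


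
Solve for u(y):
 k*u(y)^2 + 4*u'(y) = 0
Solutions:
 u(y) = 4/(C1 + k*y)


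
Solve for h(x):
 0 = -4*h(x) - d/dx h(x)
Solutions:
 h(x) = C1*exp(-4*x)


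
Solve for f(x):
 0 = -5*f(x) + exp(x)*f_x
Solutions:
 f(x) = C1*exp(-5*exp(-x))


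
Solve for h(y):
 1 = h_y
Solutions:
 h(y) = C1 + y


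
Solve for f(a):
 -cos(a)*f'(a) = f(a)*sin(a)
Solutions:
 f(a) = C1*cos(a)


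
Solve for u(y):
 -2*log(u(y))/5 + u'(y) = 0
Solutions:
 li(u(y)) = C1 + 2*y/5


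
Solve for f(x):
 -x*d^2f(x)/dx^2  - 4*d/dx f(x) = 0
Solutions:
 f(x) = C1 + C2/x^3


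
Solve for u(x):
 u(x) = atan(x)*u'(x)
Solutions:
 u(x) = C1*exp(Integral(1/atan(x), x))


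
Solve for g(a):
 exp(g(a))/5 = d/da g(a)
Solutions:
 g(a) = log(-1/(C1 + a)) + log(5)


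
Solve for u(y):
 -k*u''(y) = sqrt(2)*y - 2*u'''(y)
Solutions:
 u(y) = C1 + C2*y + C3*exp(k*y/2) - sqrt(2)*y^3/(6*k) - sqrt(2)*y^2/k^2


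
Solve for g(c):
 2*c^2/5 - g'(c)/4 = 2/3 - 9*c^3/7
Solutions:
 g(c) = C1 + 9*c^4/7 + 8*c^3/15 - 8*c/3


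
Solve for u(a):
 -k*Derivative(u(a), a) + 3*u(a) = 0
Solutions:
 u(a) = C1*exp(3*a/k)


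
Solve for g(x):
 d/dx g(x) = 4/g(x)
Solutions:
 g(x) = -sqrt(C1 + 8*x)
 g(x) = sqrt(C1 + 8*x)


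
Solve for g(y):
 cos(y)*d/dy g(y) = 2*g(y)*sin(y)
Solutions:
 g(y) = C1/cos(y)^2


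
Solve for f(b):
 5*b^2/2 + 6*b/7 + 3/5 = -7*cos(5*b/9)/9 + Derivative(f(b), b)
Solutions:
 f(b) = C1 + 5*b^3/6 + 3*b^2/7 + 3*b/5 + 7*sin(5*b/9)/5


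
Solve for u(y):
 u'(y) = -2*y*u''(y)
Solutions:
 u(y) = C1 + C2*sqrt(y)


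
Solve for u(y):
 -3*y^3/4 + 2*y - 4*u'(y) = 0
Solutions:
 u(y) = C1 - 3*y^4/64 + y^2/4


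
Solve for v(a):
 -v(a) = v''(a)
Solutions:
 v(a) = C1*sin(a) + C2*cos(a)


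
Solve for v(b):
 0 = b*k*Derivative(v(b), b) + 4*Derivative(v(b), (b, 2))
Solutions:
 v(b) = Piecewise((-sqrt(2)*sqrt(pi)*C1*erf(sqrt(2)*b*sqrt(k)/4)/sqrt(k) - C2, (k > 0) | (k < 0)), (-C1*b - C2, True))


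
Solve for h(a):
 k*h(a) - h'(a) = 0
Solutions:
 h(a) = C1*exp(a*k)


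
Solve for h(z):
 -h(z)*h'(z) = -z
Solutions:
 h(z) = -sqrt(C1 + z^2)
 h(z) = sqrt(C1 + z^2)


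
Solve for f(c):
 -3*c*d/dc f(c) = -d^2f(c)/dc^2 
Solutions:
 f(c) = C1 + C2*erfi(sqrt(6)*c/2)


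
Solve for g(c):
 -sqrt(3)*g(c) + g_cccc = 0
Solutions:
 g(c) = C1*exp(-3^(1/8)*c) + C2*exp(3^(1/8)*c) + C3*sin(3^(1/8)*c) + C4*cos(3^(1/8)*c)


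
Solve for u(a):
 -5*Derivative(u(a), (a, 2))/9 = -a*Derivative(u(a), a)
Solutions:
 u(a) = C1 + C2*erfi(3*sqrt(10)*a/10)


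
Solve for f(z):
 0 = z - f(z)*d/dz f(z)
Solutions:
 f(z) = -sqrt(C1 + z^2)
 f(z) = sqrt(C1 + z^2)


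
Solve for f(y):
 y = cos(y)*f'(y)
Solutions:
 f(y) = C1 + Integral(y/cos(y), y)


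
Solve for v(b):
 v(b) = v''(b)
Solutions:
 v(b) = C1*exp(-b) + C2*exp(b)


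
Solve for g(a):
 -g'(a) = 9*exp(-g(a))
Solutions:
 g(a) = log(C1 - 9*a)


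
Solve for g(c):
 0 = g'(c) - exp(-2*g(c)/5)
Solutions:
 g(c) = 5*log(-sqrt(C1 + c)) - 5*log(5) + 5*log(10)/2
 g(c) = 5*log(C1 + c)/2 - 5*log(5) + 5*log(10)/2


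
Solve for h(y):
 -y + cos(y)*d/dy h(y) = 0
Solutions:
 h(y) = C1 + Integral(y/cos(y), y)


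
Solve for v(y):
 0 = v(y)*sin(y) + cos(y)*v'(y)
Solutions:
 v(y) = C1*cos(y)


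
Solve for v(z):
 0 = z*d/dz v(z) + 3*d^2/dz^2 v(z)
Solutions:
 v(z) = C1 + C2*erf(sqrt(6)*z/6)


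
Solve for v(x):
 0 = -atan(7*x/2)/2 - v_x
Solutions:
 v(x) = C1 - x*atan(7*x/2)/2 + log(49*x^2 + 4)/14


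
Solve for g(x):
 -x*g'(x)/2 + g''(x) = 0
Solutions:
 g(x) = C1 + C2*erfi(x/2)


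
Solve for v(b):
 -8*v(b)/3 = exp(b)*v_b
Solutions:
 v(b) = C1*exp(8*exp(-b)/3)


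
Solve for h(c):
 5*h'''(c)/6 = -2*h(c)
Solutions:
 h(c) = C3*exp(c*(-12^(1/3)*5^(2/3) + 3*10^(2/3)*3^(1/3))/20)*sin(10^(2/3)*3^(5/6)*c/10) + C4*exp(c*(-12^(1/3)*5^(2/3) + 3*10^(2/3)*3^(1/3))/20)*cos(10^(2/3)*3^(5/6)*c/10) + C5*exp(-c*(12^(1/3)*5^(2/3) + 3*10^(2/3)*3^(1/3))/20) + (C1*sin(10^(2/3)*3^(5/6)*c/10) + C2*cos(10^(2/3)*3^(5/6)*c/10))*exp(12^(1/3)*5^(2/3)*c/10)


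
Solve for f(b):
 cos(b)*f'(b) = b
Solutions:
 f(b) = C1 + Integral(b/cos(b), b)


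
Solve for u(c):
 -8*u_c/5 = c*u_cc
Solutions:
 u(c) = C1 + C2/c^(3/5)


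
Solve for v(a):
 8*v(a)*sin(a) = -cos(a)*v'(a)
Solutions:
 v(a) = C1*cos(a)^8


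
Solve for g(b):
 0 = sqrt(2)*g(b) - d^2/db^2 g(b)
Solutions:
 g(b) = C1*exp(-2^(1/4)*b) + C2*exp(2^(1/4)*b)


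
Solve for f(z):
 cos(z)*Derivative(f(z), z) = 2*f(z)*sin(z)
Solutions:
 f(z) = C1/cos(z)^2


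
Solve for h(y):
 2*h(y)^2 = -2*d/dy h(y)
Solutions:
 h(y) = 1/(C1 + y)


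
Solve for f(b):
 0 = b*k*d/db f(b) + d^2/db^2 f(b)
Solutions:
 f(b) = Piecewise((-sqrt(2)*sqrt(pi)*C1*erf(sqrt(2)*b*sqrt(k)/2)/(2*sqrt(k)) - C2, (k > 0) | (k < 0)), (-C1*b - C2, True))


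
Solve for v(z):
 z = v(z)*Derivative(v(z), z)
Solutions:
 v(z) = -sqrt(C1 + z^2)
 v(z) = sqrt(C1 + z^2)


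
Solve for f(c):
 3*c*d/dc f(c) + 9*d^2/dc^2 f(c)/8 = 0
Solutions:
 f(c) = C1 + C2*erf(2*sqrt(3)*c/3)


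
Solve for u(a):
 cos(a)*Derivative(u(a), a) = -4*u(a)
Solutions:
 u(a) = C1*(sin(a)^2 - 2*sin(a) + 1)/(sin(a)^2 + 2*sin(a) + 1)


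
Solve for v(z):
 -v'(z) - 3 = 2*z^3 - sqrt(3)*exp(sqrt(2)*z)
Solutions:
 v(z) = C1 - z^4/2 - 3*z + sqrt(6)*exp(sqrt(2)*z)/2


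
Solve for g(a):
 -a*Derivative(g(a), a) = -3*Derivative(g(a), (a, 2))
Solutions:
 g(a) = C1 + C2*erfi(sqrt(6)*a/6)


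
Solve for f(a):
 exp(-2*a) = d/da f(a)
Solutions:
 f(a) = C1 - exp(-2*a)/2


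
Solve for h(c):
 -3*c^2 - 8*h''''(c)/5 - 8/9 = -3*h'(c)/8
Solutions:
 h(c) = C1 + C4*exp(15^(1/3)*c/4) + 8*c^3/3 + 64*c/27 + (C2*sin(3^(5/6)*5^(1/3)*c/8) + C3*cos(3^(5/6)*5^(1/3)*c/8))*exp(-15^(1/3)*c/8)


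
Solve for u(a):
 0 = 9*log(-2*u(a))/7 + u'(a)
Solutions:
 7*Integral(1/(log(-_y) + log(2)), (_y, u(a)))/9 = C1 - a


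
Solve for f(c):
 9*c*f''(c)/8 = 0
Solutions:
 f(c) = C1 + C2*c


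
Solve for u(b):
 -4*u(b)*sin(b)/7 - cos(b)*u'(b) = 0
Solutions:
 u(b) = C1*cos(b)^(4/7)


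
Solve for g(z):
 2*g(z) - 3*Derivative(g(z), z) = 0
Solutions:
 g(z) = C1*exp(2*z/3)


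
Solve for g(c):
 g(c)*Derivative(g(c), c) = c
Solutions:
 g(c) = -sqrt(C1 + c^2)
 g(c) = sqrt(C1 + c^2)


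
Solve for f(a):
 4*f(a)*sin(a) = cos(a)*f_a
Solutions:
 f(a) = C1/cos(a)^4


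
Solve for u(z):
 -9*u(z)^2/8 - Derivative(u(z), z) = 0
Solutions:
 u(z) = 8/(C1 + 9*z)


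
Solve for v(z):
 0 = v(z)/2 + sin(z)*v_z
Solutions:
 v(z) = C1*(cos(z) + 1)^(1/4)/(cos(z) - 1)^(1/4)


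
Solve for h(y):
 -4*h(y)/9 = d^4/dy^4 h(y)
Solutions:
 h(y) = (C1*sin(sqrt(3)*y/3) + C2*cos(sqrt(3)*y/3))*exp(-sqrt(3)*y/3) + (C3*sin(sqrt(3)*y/3) + C4*cos(sqrt(3)*y/3))*exp(sqrt(3)*y/3)


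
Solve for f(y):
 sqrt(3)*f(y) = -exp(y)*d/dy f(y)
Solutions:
 f(y) = C1*exp(sqrt(3)*exp(-y))


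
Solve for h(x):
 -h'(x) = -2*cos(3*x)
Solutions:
 h(x) = C1 + 2*sin(3*x)/3


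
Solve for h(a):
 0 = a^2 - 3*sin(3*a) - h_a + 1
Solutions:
 h(a) = C1 + a^3/3 + a + cos(3*a)


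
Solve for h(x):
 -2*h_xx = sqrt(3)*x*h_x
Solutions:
 h(x) = C1 + C2*erf(3^(1/4)*x/2)


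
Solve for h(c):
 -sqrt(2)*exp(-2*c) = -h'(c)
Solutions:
 h(c) = C1 - sqrt(2)*exp(-2*c)/2


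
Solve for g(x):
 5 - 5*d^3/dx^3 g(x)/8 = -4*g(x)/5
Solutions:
 g(x) = C3*exp(2*2^(2/3)*5^(1/3)*x/5) + (C1*sin(2^(2/3)*sqrt(3)*5^(1/3)*x/5) + C2*cos(2^(2/3)*sqrt(3)*5^(1/3)*x/5))*exp(-2^(2/3)*5^(1/3)*x/5) - 25/4


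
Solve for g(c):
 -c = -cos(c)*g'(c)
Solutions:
 g(c) = C1 + Integral(c/cos(c), c)


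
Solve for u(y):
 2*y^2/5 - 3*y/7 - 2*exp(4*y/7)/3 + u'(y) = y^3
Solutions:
 u(y) = C1 + y^4/4 - 2*y^3/15 + 3*y^2/14 + 7*exp(4*y/7)/6


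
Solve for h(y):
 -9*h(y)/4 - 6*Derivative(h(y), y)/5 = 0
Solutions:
 h(y) = C1*exp(-15*y/8)


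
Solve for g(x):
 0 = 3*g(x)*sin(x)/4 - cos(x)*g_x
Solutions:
 g(x) = C1/cos(x)^(3/4)


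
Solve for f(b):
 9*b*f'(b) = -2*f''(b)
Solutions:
 f(b) = C1 + C2*erf(3*b/2)


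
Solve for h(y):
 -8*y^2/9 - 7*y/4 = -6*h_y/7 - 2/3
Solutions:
 h(y) = C1 + 28*y^3/81 + 49*y^2/48 - 7*y/9


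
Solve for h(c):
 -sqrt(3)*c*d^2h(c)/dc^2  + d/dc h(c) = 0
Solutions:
 h(c) = C1 + C2*c^(sqrt(3)/3 + 1)


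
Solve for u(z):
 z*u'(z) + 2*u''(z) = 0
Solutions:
 u(z) = C1 + C2*erf(z/2)


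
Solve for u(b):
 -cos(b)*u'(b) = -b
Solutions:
 u(b) = C1 + Integral(b/cos(b), b)


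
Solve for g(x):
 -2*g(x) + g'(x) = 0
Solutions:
 g(x) = C1*exp(2*x)


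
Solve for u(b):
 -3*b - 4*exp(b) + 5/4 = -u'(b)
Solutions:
 u(b) = C1 + 3*b^2/2 - 5*b/4 + 4*exp(b)


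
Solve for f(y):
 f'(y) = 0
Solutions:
 f(y) = C1


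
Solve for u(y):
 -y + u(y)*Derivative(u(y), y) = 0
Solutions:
 u(y) = -sqrt(C1 + y^2)
 u(y) = sqrt(C1 + y^2)


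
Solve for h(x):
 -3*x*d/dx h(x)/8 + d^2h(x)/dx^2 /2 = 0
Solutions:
 h(x) = C1 + C2*erfi(sqrt(6)*x/4)


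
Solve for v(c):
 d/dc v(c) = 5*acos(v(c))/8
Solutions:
 Integral(1/acos(_y), (_y, v(c))) = C1 + 5*c/8


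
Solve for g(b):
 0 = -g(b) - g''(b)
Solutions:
 g(b) = C1*sin(b) + C2*cos(b)


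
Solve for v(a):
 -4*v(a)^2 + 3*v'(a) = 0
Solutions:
 v(a) = -3/(C1 + 4*a)


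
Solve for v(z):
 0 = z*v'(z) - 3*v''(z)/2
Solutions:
 v(z) = C1 + C2*erfi(sqrt(3)*z/3)


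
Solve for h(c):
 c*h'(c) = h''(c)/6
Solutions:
 h(c) = C1 + C2*erfi(sqrt(3)*c)


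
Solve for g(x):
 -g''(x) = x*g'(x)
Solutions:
 g(x) = C1 + C2*erf(sqrt(2)*x/2)


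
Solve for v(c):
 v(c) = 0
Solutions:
 v(c) = 0


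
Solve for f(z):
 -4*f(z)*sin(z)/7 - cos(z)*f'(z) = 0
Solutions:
 f(z) = C1*cos(z)^(4/7)


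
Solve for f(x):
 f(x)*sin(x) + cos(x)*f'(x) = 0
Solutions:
 f(x) = C1*cos(x)


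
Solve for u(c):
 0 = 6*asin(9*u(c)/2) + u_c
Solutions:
 Integral(1/asin(9*_y/2), (_y, u(c))) = C1 - 6*c


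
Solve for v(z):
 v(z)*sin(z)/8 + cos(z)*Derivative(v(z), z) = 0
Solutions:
 v(z) = C1*cos(z)^(1/8)


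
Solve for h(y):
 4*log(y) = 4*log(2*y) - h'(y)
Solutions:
 h(y) = C1 + 4*y*log(2)


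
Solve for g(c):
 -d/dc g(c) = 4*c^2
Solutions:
 g(c) = C1 - 4*c^3/3


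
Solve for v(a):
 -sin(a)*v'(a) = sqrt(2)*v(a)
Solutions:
 v(a) = C1*(cos(a) + 1)^(sqrt(2)/2)/(cos(a) - 1)^(sqrt(2)/2)


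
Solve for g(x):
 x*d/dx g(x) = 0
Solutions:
 g(x) = C1


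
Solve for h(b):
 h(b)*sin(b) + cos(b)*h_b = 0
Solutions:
 h(b) = C1*cos(b)


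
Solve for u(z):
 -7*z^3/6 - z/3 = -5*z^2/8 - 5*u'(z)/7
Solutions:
 u(z) = C1 + 49*z^4/120 - 7*z^3/24 + 7*z^2/30


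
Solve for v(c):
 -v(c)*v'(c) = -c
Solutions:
 v(c) = -sqrt(C1 + c^2)
 v(c) = sqrt(C1 + c^2)


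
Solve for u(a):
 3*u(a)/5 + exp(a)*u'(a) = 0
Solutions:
 u(a) = C1*exp(3*exp(-a)/5)


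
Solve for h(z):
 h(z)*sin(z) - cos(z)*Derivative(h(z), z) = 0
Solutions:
 h(z) = C1/cos(z)


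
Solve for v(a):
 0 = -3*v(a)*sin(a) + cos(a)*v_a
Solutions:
 v(a) = C1/cos(a)^3


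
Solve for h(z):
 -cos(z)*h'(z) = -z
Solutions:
 h(z) = C1 + Integral(z/cos(z), z)


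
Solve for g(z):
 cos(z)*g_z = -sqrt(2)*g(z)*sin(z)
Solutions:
 g(z) = C1*cos(z)^(sqrt(2))


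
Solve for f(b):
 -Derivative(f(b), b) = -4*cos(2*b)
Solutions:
 f(b) = C1 + 2*sin(2*b)


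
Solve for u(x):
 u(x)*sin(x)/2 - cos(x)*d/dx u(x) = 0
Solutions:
 u(x) = C1/sqrt(cos(x))


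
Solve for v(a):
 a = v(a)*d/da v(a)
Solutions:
 v(a) = -sqrt(C1 + a^2)
 v(a) = sqrt(C1 + a^2)


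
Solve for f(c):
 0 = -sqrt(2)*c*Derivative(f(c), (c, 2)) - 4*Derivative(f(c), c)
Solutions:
 f(c) = C1 + C2*c^(1 - 2*sqrt(2))


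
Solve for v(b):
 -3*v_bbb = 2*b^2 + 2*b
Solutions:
 v(b) = C1 + C2*b + C3*b^2 - b^5/90 - b^4/36


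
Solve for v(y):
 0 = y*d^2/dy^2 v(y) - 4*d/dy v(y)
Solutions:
 v(y) = C1 + C2*y^5


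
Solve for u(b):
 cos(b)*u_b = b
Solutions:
 u(b) = C1 + Integral(b/cos(b), b)


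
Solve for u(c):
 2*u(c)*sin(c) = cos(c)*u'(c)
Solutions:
 u(c) = C1/cos(c)^2


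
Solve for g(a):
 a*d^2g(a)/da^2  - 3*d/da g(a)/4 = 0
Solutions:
 g(a) = C1 + C2*a^(7/4)


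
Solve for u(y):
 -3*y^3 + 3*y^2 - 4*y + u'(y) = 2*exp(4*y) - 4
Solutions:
 u(y) = C1 + 3*y^4/4 - y^3 + 2*y^2 - 4*y + exp(4*y)/2


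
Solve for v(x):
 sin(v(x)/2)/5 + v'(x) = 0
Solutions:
 x/5 + log(cos(v(x)/2) - 1) - log(cos(v(x)/2) + 1) = C1


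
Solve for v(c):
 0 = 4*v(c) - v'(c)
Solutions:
 v(c) = C1*exp(4*c)


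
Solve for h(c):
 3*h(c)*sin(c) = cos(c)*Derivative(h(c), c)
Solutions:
 h(c) = C1/cos(c)^3


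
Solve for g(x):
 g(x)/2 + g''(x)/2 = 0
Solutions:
 g(x) = C1*sin(x) + C2*cos(x)


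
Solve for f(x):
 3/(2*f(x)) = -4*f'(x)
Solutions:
 f(x) = -sqrt(C1 - 3*x)/2
 f(x) = sqrt(C1 - 3*x)/2


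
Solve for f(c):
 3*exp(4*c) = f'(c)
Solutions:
 f(c) = C1 + 3*exp(4*c)/4


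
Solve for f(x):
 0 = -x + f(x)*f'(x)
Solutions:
 f(x) = -sqrt(C1 + x^2)
 f(x) = sqrt(C1 + x^2)


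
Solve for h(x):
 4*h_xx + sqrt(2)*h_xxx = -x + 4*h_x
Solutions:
 h(x) = C1 + C2*exp(sqrt(2)*x*(-1 + sqrt(1 + sqrt(2)))) + C3*exp(-sqrt(2)*x*(1 + sqrt(1 + sqrt(2)))) + x^2/8 + x/4


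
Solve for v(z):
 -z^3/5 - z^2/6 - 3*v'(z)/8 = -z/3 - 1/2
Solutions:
 v(z) = C1 - 2*z^4/15 - 4*z^3/27 + 4*z^2/9 + 4*z/3


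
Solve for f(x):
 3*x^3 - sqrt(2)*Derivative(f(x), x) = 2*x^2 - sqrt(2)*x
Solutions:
 f(x) = C1 + 3*sqrt(2)*x^4/8 - sqrt(2)*x^3/3 + x^2/2


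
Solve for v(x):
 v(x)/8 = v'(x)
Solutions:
 v(x) = C1*exp(x/8)


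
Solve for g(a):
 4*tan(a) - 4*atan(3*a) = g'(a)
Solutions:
 g(a) = C1 - 4*a*atan(3*a) + 2*log(9*a^2 + 1)/3 - 4*log(cos(a))


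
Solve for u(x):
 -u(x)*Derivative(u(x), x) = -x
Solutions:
 u(x) = -sqrt(C1 + x^2)
 u(x) = sqrt(C1 + x^2)


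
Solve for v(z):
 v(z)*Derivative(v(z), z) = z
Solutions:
 v(z) = -sqrt(C1 + z^2)
 v(z) = sqrt(C1 + z^2)


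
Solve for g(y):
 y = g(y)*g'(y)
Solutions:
 g(y) = -sqrt(C1 + y^2)
 g(y) = sqrt(C1 + y^2)


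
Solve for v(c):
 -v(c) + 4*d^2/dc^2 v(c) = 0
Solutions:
 v(c) = C1*exp(-c/2) + C2*exp(c/2)


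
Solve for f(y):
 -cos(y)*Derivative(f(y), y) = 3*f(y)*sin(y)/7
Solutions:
 f(y) = C1*cos(y)^(3/7)


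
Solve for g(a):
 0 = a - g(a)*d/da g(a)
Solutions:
 g(a) = -sqrt(C1 + a^2)
 g(a) = sqrt(C1 + a^2)


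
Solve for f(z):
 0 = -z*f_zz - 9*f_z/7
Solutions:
 f(z) = C1 + C2/z^(2/7)


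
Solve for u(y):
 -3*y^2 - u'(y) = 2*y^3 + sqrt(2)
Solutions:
 u(y) = C1 - y^4/2 - y^3 - sqrt(2)*y


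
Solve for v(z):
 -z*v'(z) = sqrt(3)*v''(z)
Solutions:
 v(z) = C1 + C2*erf(sqrt(2)*3^(3/4)*z/6)


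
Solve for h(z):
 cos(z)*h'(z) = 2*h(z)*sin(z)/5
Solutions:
 h(z) = C1/cos(z)^(2/5)


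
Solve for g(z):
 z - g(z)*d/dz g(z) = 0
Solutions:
 g(z) = -sqrt(C1 + z^2)
 g(z) = sqrt(C1 + z^2)


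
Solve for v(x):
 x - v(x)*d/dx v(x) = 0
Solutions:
 v(x) = -sqrt(C1 + x^2)
 v(x) = sqrt(C1 + x^2)


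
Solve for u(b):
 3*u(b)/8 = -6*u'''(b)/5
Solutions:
 u(b) = C3*exp(-2^(2/3)*5^(1/3)*b/4) + (C1*sin(2^(2/3)*sqrt(3)*5^(1/3)*b/8) + C2*cos(2^(2/3)*sqrt(3)*5^(1/3)*b/8))*exp(2^(2/3)*5^(1/3)*b/8)


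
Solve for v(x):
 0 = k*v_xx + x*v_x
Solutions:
 v(x) = C1 + C2*sqrt(k)*erf(sqrt(2)*x*sqrt(1/k)/2)


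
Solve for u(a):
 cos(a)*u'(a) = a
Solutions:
 u(a) = C1 + Integral(a/cos(a), a)


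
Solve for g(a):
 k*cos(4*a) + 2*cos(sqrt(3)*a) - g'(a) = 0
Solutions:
 g(a) = C1 + k*sin(4*a)/4 + 2*sqrt(3)*sin(sqrt(3)*a)/3


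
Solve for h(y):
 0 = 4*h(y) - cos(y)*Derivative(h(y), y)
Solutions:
 h(y) = C1*(sin(y)^2 + 2*sin(y) + 1)/(sin(y)^2 - 2*sin(y) + 1)


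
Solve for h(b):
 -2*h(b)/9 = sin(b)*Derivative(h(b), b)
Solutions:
 h(b) = C1*(cos(b) + 1)^(1/9)/(cos(b) - 1)^(1/9)


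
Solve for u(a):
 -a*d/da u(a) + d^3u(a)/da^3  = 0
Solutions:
 u(a) = C1 + Integral(C2*airyai(a) + C3*airybi(a), a)


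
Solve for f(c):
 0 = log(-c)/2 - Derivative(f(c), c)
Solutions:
 f(c) = C1 + c*log(-c)/2 - c/2


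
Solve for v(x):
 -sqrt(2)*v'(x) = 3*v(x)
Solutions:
 v(x) = C1*exp(-3*sqrt(2)*x/2)


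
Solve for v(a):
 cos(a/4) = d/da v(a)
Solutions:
 v(a) = C1 + 4*sin(a/4)


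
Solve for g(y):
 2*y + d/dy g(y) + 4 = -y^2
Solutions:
 g(y) = C1 - y^3/3 - y^2 - 4*y


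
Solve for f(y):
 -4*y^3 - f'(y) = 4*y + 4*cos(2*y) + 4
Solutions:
 f(y) = C1 - y^4 - 2*y^2 - 4*y - 2*sin(2*y)


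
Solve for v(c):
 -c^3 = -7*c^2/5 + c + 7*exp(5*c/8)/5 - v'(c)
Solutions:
 v(c) = C1 + c^4/4 - 7*c^3/15 + c^2/2 + 56*exp(5*c/8)/25


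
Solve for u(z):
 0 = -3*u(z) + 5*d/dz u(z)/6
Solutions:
 u(z) = C1*exp(18*z/5)


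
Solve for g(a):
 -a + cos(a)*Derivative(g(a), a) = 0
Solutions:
 g(a) = C1 + Integral(a/cos(a), a)


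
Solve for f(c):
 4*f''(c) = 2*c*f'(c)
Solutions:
 f(c) = C1 + C2*erfi(c/2)


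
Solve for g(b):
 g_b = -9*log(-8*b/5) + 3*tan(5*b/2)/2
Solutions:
 g(b) = C1 - 9*b*log(-b) - 27*b*log(2) + 9*b + 9*b*log(5) - 3*log(cos(5*b/2))/5


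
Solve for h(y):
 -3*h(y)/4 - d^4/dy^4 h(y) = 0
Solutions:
 h(y) = (C1*sin(3^(1/4)*y/2) + C2*cos(3^(1/4)*y/2))*exp(-3^(1/4)*y/2) + (C3*sin(3^(1/4)*y/2) + C4*cos(3^(1/4)*y/2))*exp(3^(1/4)*y/2)


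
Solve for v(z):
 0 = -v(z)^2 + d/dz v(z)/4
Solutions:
 v(z) = -1/(C1 + 4*z)


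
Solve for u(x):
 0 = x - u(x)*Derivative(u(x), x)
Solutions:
 u(x) = -sqrt(C1 + x^2)
 u(x) = sqrt(C1 + x^2)


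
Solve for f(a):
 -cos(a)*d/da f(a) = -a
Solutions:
 f(a) = C1 + Integral(a/cos(a), a)


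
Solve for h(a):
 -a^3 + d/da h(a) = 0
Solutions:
 h(a) = C1 + a^4/4


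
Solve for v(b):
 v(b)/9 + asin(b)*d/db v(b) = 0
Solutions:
 v(b) = C1*exp(-Integral(1/asin(b), b)/9)


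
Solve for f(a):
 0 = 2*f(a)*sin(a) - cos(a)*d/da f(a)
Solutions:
 f(a) = C1/cos(a)^2


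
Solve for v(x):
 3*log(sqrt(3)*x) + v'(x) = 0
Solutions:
 v(x) = C1 - 3*x*log(x) - 3*x*log(3)/2 + 3*x


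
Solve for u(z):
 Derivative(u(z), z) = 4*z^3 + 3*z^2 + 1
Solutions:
 u(z) = C1 + z^4 + z^3 + z


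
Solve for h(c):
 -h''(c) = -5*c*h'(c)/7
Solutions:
 h(c) = C1 + C2*erfi(sqrt(70)*c/14)


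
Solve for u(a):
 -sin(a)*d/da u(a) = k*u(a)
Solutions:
 u(a) = C1*exp(k*(-log(cos(a) - 1) + log(cos(a) + 1))/2)


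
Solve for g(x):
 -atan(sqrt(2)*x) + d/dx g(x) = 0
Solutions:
 g(x) = C1 + x*atan(sqrt(2)*x) - sqrt(2)*log(2*x^2 + 1)/4


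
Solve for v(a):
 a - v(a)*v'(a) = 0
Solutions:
 v(a) = -sqrt(C1 + a^2)
 v(a) = sqrt(C1 + a^2)


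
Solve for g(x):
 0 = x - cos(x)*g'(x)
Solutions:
 g(x) = C1 + Integral(x/cos(x), x)


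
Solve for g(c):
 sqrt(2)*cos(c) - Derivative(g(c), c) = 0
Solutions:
 g(c) = C1 + sqrt(2)*sin(c)


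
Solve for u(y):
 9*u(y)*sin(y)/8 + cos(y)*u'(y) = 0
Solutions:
 u(y) = C1*cos(y)^(9/8)


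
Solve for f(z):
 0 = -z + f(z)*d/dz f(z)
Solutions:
 f(z) = -sqrt(C1 + z^2)
 f(z) = sqrt(C1 + z^2)


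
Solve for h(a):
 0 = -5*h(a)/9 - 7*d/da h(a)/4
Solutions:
 h(a) = C1*exp(-20*a/63)


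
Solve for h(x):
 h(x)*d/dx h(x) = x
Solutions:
 h(x) = -sqrt(C1 + x^2)
 h(x) = sqrt(C1 + x^2)


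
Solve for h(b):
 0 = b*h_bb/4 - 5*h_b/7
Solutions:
 h(b) = C1 + C2*b^(27/7)


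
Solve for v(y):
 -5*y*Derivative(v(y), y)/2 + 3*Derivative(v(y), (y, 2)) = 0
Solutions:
 v(y) = C1 + C2*erfi(sqrt(15)*y/6)


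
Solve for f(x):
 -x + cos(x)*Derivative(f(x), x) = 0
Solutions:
 f(x) = C1 + Integral(x/cos(x), x)


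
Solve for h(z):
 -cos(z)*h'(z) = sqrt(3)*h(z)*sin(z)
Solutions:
 h(z) = C1*cos(z)^(sqrt(3))


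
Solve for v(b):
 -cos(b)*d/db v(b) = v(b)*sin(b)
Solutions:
 v(b) = C1*cos(b)


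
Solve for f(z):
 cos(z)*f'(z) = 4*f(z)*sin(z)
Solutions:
 f(z) = C1/cos(z)^4


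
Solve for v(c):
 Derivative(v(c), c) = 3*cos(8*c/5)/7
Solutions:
 v(c) = C1 + 15*sin(8*c/5)/56


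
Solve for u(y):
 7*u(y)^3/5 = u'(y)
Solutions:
 u(y) = -sqrt(10)*sqrt(-1/(C1 + 7*y))/2
 u(y) = sqrt(10)*sqrt(-1/(C1 + 7*y))/2


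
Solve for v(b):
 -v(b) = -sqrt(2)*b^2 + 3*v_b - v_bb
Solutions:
 v(b) = C1*exp(b*(3 - sqrt(13))/2) + C2*exp(b*(3 + sqrt(13))/2) + sqrt(2)*b^2 - 6*sqrt(2)*b + 20*sqrt(2)


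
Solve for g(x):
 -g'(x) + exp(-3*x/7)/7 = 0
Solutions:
 g(x) = C1 - exp(-3*x/7)/3


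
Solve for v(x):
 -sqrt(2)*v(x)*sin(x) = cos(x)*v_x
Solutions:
 v(x) = C1*cos(x)^(sqrt(2))


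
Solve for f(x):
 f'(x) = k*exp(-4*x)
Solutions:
 f(x) = C1 - k*exp(-4*x)/4


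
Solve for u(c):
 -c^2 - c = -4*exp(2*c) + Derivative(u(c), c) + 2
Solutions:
 u(c) = C1 - c^3/3 - c^2/2 - 2*c + 2*exp(2*c)


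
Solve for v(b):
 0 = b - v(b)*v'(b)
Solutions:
 v(b) = -sqrt(C1 + b^2)
 v(b) = sqrt(C1 + b^2)


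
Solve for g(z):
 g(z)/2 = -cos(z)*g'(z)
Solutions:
 g(z) = C1*(sin(z) - 1)^(1/4)/(sin(z) + 1)^(1/4)


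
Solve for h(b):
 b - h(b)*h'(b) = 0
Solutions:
 h(b) = -sqrt(C1 + b^2)
 h(b) = sqrt(C1 + b^2)


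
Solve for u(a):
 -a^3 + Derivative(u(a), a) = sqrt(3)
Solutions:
 u(a) = C1 + a^4/4 + sqrt(3)*a


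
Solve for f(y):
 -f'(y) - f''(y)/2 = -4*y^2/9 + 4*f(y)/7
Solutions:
 f(y) = 7*y^2/9 - 49*y/18 + (C1*sin(sqrt(7)*y/7) + C2*cos(sqrt(7)*y/7))*exp(-y) + 245/72


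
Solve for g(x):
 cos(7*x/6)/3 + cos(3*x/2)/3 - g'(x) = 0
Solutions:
 g(x) = C1 + 2*sin(7*x/6)/7 + 2*sin(3*x/2)/9


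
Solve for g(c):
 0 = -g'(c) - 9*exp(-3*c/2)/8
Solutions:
 g(c) = C1 + 3*exp(-3*c/2)/4


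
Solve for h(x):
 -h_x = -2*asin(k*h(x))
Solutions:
 Integral(1/asin(_y*k), (_y, h(x))) = C1 + 2*x


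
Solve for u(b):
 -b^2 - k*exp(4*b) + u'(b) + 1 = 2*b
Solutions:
 u(b) = C1 + b^3/3 + b^2 - b + k*exp(4*b)/4


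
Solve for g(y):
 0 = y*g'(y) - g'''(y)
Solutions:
 g(y) = C1 + Integral(C2*airyai(y) + C3*airybi(y), y)


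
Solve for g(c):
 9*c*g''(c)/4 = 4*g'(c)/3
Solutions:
 g(c) = C1 + C2*c^(43/27)


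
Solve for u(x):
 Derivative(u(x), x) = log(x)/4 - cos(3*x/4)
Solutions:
 u(x) = C1 + x*log(x)/4 - x/4 - 4*sin(3*x/4)/3


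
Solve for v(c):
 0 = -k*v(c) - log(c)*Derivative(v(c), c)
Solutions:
 v(c) = C1*exp(-k*li(c))


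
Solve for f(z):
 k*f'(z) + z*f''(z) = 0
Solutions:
 f(z) = C1 + z^(1 - re(k))*(C2*sin(log(z)*Abs(im(k))) + C3*cos(log(z)*im(k)))


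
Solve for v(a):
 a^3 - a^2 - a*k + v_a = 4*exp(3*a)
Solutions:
 v(a) = C1 - a^4/4 + a^3/3 + a^2*k/2 + 4*exp(3*a)/3


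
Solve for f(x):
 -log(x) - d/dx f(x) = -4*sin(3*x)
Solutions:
 f(x) = C1 - x*log(x) + x - 4*cos(3*x)/3


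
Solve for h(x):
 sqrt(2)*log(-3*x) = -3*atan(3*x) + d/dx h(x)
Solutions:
 h(x) = C1 + sqrt(2)*x*(log(-x) - 1) + 3*x*atan(3*x) + sqrt(2)*x*log(3) - log(9*x^2 + 1)/2


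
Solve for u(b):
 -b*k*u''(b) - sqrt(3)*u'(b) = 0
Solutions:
 u(b) = C1 + b^(((re(k) - sqrt(3))*re(k) + im(k)^2)/(re(k)^2 + im(k)^2))*(C2*sin(sqrt(3)*log(b)*Abs(im(k))/(re(k)^2 + im(k)^2)) + C3*cos(sqrt(3)*log(b)*im(k)/(re(k)^2 + im(k)^2)))


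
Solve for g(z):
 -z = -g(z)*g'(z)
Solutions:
 g(z) = -sqrt(C1 + z^2)
 g(z) = sqrt(C1 + z^2)


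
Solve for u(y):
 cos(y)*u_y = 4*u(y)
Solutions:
 u(y) = C1*(sin(y)^2 + 2*sin(y) + 1)/(sin(y)^2 - 2*sin(y) + 1)


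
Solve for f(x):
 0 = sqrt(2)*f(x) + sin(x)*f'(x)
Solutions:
 f(x) = C1*(cos(x) + 1)^(sqrt(2)/2)/(cos(x) - 1)^(sqrt(2)/2)


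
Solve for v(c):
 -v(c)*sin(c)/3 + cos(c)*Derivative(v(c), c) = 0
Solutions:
 v(c) = C1/cos(c)^(1/3)


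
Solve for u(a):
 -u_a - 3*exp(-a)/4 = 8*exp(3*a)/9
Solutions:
 u(a) = C1 - 8*exp(3*a)/27 + 3*exp(-a)/4


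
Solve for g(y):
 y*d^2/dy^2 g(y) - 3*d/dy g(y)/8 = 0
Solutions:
 g(y) = C1 + C2*y^(11/8)


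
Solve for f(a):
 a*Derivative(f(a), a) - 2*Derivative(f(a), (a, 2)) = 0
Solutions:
 f(a) = C1 + C2*erfi(a/2)


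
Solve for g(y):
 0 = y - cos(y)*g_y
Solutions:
 g(y) = C1 + Integral(y/cos(y), y)


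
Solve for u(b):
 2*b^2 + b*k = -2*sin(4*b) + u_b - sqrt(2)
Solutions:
 u(b) = C1 + 2*b^3/3 + b^2*k/2 + sqrt(2)*b - cos(4*b)/2


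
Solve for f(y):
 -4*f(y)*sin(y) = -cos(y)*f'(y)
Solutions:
 f(y) = C1/cos(y)^4


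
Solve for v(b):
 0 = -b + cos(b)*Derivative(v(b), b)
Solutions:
 v(b) = C1 + Integral(b/cos(b), b)


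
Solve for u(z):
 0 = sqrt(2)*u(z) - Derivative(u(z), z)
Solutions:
 u(z) = C1*exp(sqrt(2)*z)


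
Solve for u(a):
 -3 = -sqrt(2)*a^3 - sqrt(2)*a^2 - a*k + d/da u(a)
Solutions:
 u(a) = C1 + sqrt(2)*a^4/4 + sqrt(2)*a^3/3 + a^2*k/2 - 3*a


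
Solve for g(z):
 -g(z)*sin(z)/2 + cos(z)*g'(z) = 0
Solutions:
 g(z) = C1/sqrt(cos(z))


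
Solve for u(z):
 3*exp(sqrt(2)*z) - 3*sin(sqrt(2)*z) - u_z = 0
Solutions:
 u(z) = C1 + 3*sqrt(2)*exp(sqrt(2)*z)/2 + 3*sqrt(2)*cos(sqrt(2)*z)/2


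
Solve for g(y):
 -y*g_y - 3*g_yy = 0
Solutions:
 g(y) = C1 + C2*erf(sqrt(6)*y/6)


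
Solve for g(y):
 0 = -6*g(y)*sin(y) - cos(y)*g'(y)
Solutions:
 g(y) = C1*cos(y)^6


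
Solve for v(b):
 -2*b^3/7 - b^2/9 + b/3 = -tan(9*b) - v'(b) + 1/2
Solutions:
 v(b) = C1 + b^4/14 + b^3/27 - b^2/6 + b/2 + log(cos(9*b))/9


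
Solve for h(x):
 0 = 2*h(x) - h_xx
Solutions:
 h(x) = C1*exp(-sqrt(2)*x) + C2*exp(sqrt(2)*x)


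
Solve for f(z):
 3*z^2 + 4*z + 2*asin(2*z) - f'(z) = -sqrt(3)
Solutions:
 f(z) = C1 + z^3 + 2*z^2 + 2*z*asin(2*z) + sqrt(3)*z + sqrt(1 - 4*z^2)


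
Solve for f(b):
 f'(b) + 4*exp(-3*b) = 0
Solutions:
 f(b) = C1 + 4*exp(-3*b)/3


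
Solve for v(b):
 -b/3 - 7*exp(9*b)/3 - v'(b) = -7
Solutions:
 v(b) = C1 - b^2/6 + 7*b - 7*exp(9*b)/27


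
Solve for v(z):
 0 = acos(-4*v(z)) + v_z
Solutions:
 Integral(1/acos(-4*_y), (_y, v(z))) = C1 - z


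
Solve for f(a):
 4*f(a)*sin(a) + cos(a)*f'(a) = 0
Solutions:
 f(a) = C1*cos(a)^4


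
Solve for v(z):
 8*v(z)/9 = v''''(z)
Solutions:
 v(z) = C1*exp(-2^(3/4)*sqrt(3)*z/3) + C2*exp(2^(3/4)*sqrt(3)*z/3) + C3*sin(2^(3/4)*sqrt(3)*z/3) + C4*cos(2^(3/4)*sqrt(3)*z/3)


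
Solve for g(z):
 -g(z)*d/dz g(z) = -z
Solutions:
 g(z) = -sqrt(C1 + z^2)
 g(z) = sqrt(C1 + z^2)


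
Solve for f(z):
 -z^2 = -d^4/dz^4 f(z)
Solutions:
 f(z) = C1 + C2*z + C3*z^2 + C4*z^3 + z^6/360


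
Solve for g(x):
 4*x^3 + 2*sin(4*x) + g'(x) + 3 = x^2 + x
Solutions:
 g(x) = C1 - x^4 + x^3/3 + x^2/2 - 3*x + cos(4*x)/2


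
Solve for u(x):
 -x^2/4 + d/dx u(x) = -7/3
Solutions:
 u(x) = C1 + x^3/12 - 7*x/3


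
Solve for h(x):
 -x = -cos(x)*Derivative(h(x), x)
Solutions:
 h(x) = C1 + Integral(x/cos(x), x)


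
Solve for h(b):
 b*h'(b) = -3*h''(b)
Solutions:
 h(b) = C1 + C2*erf(sqrt(6)*b/6)


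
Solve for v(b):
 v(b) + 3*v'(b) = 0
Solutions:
 v(b) = C1*exp(-b/3)


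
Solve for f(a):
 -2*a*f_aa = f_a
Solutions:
 f(a) = C1 + C2*sqrt(a)


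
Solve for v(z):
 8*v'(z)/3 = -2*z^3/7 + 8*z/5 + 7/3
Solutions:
 v(z) = C1 - 3*z^4/112 + 3*z^2/10 + 7*z/8


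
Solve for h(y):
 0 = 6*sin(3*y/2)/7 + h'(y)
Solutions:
 h(y) = C1 + 4*cos(3*y/2)/7


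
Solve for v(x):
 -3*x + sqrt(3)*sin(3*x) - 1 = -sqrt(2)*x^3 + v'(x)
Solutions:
 v(x) = C1 + sqrt(2)*x^4/4 - 3*x^2/2 - x - sqrt(3)*cos(3*x)/3


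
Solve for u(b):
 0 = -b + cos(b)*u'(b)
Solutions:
 u(b) = C1 + Integral(b/cos(b), b)


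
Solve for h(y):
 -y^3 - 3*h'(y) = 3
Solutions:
 h(y) = C1 - y^4/12 - y


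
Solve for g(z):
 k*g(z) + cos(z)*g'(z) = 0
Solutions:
 g(z) = C1*exp(k*(log(sin(z) - 1) - log(sin(z) + 1))/2)


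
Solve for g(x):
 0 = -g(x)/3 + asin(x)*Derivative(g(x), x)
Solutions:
 g(x) = C1*exp(Integral(1/asin(x), x)/3)


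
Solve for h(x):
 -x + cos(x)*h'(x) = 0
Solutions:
 h(x) = C1 + Integral(x/cos(x), x)


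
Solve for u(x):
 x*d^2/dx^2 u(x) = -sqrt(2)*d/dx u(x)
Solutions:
 u(x) = C1 + C2*x^(1 - sqrt(2))


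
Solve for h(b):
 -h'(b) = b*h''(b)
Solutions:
 h(b) = C1 + C2*log(b)


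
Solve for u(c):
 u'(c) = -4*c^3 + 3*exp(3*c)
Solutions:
 u(c) = C1 - c^4 + exp(3*c)


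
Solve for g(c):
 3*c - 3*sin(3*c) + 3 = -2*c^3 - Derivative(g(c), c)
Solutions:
 g(c) = C1 - c^4/2 - 3*c^2/2 - 3*c - cos(3*c)


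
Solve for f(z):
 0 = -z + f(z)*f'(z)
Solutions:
 f(z) = -sqrt(C1 + z^2)
 f(z) = sqrt(C1 + z^2)


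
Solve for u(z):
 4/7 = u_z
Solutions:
 u(z) = C1 + 4*z/7


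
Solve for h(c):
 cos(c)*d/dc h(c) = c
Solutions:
 h(c) = C1 + Integral(c/cos(c), c)


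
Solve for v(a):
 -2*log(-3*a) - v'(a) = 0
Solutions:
 v(a) = C1 - 2*a*log(-a) + 2*a*(1 - log(3))


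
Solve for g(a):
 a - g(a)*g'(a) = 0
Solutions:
 g(a) = -sqrt(C1 + a^2)
 g(a) = sqrt(C1 + a^2)


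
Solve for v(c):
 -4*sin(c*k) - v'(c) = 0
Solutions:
 v(c) = C1 + 4*cos(c*k)/k


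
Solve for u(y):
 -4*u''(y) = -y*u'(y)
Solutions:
 u(y) = C1 + C2*erfi(sqrt(2)*y/4)


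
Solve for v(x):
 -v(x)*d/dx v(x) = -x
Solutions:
 v(x) = -sqrt(C1 + x^2)
 v(x) = sqrt(C1 + x^2)


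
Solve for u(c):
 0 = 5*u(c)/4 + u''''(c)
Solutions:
 u(c) = (C1*sin(5^(1/4)*c/2) + C2*cos(5^(1/4)*c/2))*exp(-5^(1/4)*c/2) + (C3*sin(5^(1/4)*c/2) + C4*cos(5^(1/4)*c/2))*exp(5^(1/4)*c/2)


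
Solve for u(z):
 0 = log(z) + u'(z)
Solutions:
 u(z) = C1 - z*log(z) + z


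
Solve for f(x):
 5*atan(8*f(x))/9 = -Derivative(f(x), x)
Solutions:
 Integral(1/atan(8*_y), (_y, f(x))) = C1 - 5*x/9


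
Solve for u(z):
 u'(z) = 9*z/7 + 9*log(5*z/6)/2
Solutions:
 u(z) = C1 + 9*z^2/14 + 9*z*log(z)/2 - 9*z*log(6)/2 - 9*z/2 + 9*z*log(5)/2


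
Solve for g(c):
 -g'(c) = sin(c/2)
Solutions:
 g(c) = C1 + 2*cos(c/2)


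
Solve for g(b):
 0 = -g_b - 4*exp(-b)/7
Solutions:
 g(b) = C1 + 4*exp(-b)/7


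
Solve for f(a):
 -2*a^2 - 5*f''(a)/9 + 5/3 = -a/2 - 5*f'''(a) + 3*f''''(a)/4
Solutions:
 f(a) = C1 + C2*a + C3*exp(2*a*(15 - sqrt(210))/9) + C4*exp(2*a*(sqrt(210) + 15)/9) - 3*a^4/10 - 213*a^3/20 - 28119*a^2/100


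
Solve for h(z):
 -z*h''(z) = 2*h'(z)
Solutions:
 h(z) = C1 + C2/z


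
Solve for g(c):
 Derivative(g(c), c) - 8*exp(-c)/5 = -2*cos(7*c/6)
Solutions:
 g(c) = C1 - 12*sin(7*c/6)/7 - 8*exp(-c)/5


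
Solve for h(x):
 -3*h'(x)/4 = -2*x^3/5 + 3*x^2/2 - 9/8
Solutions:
 h(x) = C1 + 2*x^4/15 - 2*x^3/3 + 3*x/2
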